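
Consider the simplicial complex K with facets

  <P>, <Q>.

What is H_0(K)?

Order the vertices as P < Q. Listing each simplex with vertices in this order, K has dimension 0 with simplices:

  0-simplices (2): P, Q

so the chain groups are C_0 ≅ Z^2.

From H_k ≅ ker(∂_k) / im(∂_{k+1}) we obtain:

  H_0: rank C_0 − rank ∂_1 = 2 − 0 = 2, and there is no ∂_1, so H_0 ≅ Z^2.

(K is a triangulation of a set of 2 points.)

H_0 ≅ Z^2.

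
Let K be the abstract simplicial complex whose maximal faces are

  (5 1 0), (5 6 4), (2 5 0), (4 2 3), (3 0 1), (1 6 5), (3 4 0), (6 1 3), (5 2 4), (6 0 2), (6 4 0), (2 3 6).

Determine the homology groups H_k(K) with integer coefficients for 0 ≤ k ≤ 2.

K has 7 vertices, 18 edges, 12 triangles.
rank ∂_0 = 0, rank ∂_1 = 6 ⇒ b_0 = 7 − 0 − 6 = 1; all invariant factors of ∂_1 are 1 so no torsion. So H_0 = Z.
rank ∂_1 = 6, rank ∂_2 = 12 ⇒ b_1 = 18 − 6 − 12 = 0; ∂_2 has invariant factor(s) [2] giving torsion. So H_1 = Z/2.
rank ∂_2 = 12, rank ∂_3 = 0 ⇒ b_2 = 12 − 12 − 0 = 0. So H_2 = 0.

H_0 = Z,  H_1 = Z/2,  H_2 = 0.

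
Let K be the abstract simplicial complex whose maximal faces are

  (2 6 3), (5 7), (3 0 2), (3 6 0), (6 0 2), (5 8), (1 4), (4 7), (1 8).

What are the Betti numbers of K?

We work with the vertex ordering 0 < 1 < 2 < 3 < 4 < 5 < 6 < 7 < 8. The simplices of K, each written with vertices in increasing order, are:

  0-simplices (9): [0], [1], [2], [3], [4], [5], [6], [7], [8]
  1-simplices (11): [0,2], [0,3], [0,6], [1,4], [1,8], [2,3], [2,6], [3,6], [4,7], [5,7], [5,8]
  2-simplices (4): [0,2,3], [0,2,6], [0,3,6], [2,3,6]

so the chain groups are C_0 ≅ Z^9, C_1 ≅ Z^11, C_2 ≅ Z^4.

∂_1: C_1 → C_0 maps an edge to its endpoints' difference, ∂[p,q] = q − p. For instance
  ∂[2,6] = [6] − [2].
The resulting 9×11 matrix has rank 7, and its Smith normal form has invariant factors (1,1,1,1,1,1,1).

The boundary map ∂_2: C_2 → C_1 acts by ∂[p,q,r] = [q,r] − [p,r] + [p,q]. For instance
  ∂[0,2,3] = [2,3] − [0,3] + [0,2],
  ∂[0,3,6] = [3,6] − [0,6] + [0,3].
The 11×4 boundary matrix has rank 3 and Smith normal form diag(1,1,1).

Reading off H_k = ker ∂_k / im ∂_{k+1}:

  H_0: rank C_0 − rank ∂_1 = 9 − 7 = 2, and the invariant factors of ∂_1 are all 1, so H_0 = Z^2.
  H_1: rank ker ∂_1 − rank ∂_2 = (11 − 7) − 3 = 1, and the invariant factors of ∂_2 are all 1, so H_1 = Z.
  H_2: rank ker ∂_2 − rank ∂_3 = (4 − 3) − 0 = 1, and there is no ∂_3, so H_2 = Z.

Hence the Betti numbers are b_0 = 2, b_1 = 1, b_2 = 1.

b_0 = 2, b_1 = 1, b_2 = 1.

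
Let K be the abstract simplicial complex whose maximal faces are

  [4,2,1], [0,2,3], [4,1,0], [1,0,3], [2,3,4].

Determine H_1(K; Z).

Take the total order 0 < 1 < 2 < 3 < 4 on the vertex set. Then K (dimension 2) consists of the simplices:

  0-simplices (5): [0], [1], [2], [3], [4]
  1-simplices (10): [0,1], [0,2], [0,3], [0,4], [1,2], [1,3], [1,4], [2,3], [2,4], [3,4]
  2-simplices (5): [0,1,3], [0,1,4], [0,2,3], [1,2,4], [2,3,4]

Hence C_0 ≅ Z^5, C_1 ≅ Z^10, C_2 ≅ Z^5.

∂_1: C_1 → C_0 is given by ∂[p,q] = [q] − [p].
As a 5×10 matrix over Z this has rank 4, with invariant factors (1,1,1,1).

The boundary map ∂_2: C_2 → C_1 acts by ∂[p,q,r] = [q,r] − [p,r] + [p,q]. For instance
  ∂[0,1,4] = [1,4] − [0,4] + [0,1],
  ∂[0,2,3] = [2,3] − [0,3] + [0,2].
This gives a 10×5 integer matrix of rank 5; reducing to Smith normal form yields diagonal entries (1,1,1,1,1).

Now H_k = ker ∂_k / im ∂_{k+1}, so:

  H_1: rank ker ∂_1 − rank ∂_2 = (10 − 4) − 5 = 1, and the invariant factors of ∂_2 are all 1, so H_1 ≅ Z.

H_1 ≅ Z.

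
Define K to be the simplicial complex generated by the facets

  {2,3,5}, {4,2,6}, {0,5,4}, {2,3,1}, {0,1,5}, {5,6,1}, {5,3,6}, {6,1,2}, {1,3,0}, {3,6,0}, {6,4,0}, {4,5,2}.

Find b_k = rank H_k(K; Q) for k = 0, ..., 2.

b_0 = 1, b_1 = 0, b_2 = 0.

Fix the vertex order 0 < 1 < 2 < 3 < 4 < 5 < 6 and write every simplex with vertices in increasing order. Then dim K = 2 and the simplices of K are:

  0-simplices (7): [0], [1], [2], [3], [4], [5], [6]
  1-simplices (18): [0,1], [0,3], [0,4], [0,5], [0,6], [1,2], [1,3], [1,5], [1,6], [2,3], [2,4], [2,5], [2,6], [3,5], [3,6], [4,5], [4,6], [5,6]
  2-simplices (12): [0,1,3], [0,1,5], [0,3,6], [0,4,5], [0,4,6], [1,2,3], [1,2,6], [1,5,6], [2,3,5], [2,4,5], [2,4,6], [3,5,6]

Hence C_0 ≅ Z^7, C_1 ≅ Z^18, C_2 ≅ Z^12.

∂_1: C_1 → C_0 maps an edge to its endpoints' difference, ∂[p,q] = q − p. For instance
  ∂[1,6] = [6] − [1].
This gives a 7×18 integer matrix of rank 6; reducing to Smith normal form yields diagonal entries (1,1,1,1,1,1).

The boundary map ∂_2: C_2 → C_1 maps a triangle to the signed sum of its edges. For instance
  ∂[3,5,6] = [5,6] − [3,6] + [3,5],
  ∂[1,2,3] = [2,3] − [1,3] + [1,2].
The resulting 18×12 matrix has rank 12, and its Smith normal form has invariant factors (1,1,1,1,1,1,1,1,1,1,1,2).

From H_k ≅ ker(∂_k) / im(∂_{k+1}) we obtain:

  H_0: rank C_0 − rank ∂_1 = 7 − 6 = 1, and the invariant factors of ∂_1 are all 1, so H_0 ≅ Z.
  H_1: rank ker ∂_1 − rank ∂_2 = (18 − 6) − 12 = 0, and ∂_2 has invariant factor 2 > 1, so H_1 ≅ Z_2.
  H_2: rank ker ∂_2 − rank ∂_3 = (12 − 12) − 0 = 0, and there is no ∂_3, so H_2 ≅ 0.

Hence the Betti numbers are b_0 = 1, b_1 = 0, b_2 = 0.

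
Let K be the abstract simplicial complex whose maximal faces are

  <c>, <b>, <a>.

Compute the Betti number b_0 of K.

Take the total order a < b < c on the vertex set. Then K (dimension 0) consists of the simplices:

  0-simplices (3): a, b, c

so the chain groups are C_0 ≅ Z^3.

Computing H_k = (kernel of ∂_k) / (image of ∂_{k+1}):

  H_0: rank C_0 − rank ∂_1 = 3 − 0 = 3, and there is no ∂_1, so H_0 = Z^3.

Hence the Betti numbers are b_0 = 3.

b_0 = 3.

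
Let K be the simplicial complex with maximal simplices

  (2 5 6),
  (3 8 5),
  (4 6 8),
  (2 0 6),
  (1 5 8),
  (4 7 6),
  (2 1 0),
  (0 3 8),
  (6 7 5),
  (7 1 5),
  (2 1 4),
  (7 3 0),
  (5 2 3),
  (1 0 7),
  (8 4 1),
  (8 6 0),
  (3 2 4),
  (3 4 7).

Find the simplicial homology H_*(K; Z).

We work with the vertex ordering 0 < 1 < 2 < 3 < 4 < 5 < 6 < 7 < 8. The simplices of K, each written with vertices in increasing order, are:

  0-simplices (9): [0], [1], [2], [3], [4], [5], [6], [7], [8]
  1-simplices (27): (27 of them)
  2-simplices (18): [0,1,2], [0,1,7], [0,2,6], [0,3,7], [0,3,8], [0,6,8], [1,2,4], [1,4,8], [1,5,7], [1,5,8], [2,3,4], [2,3,5], [2,5,6], [3,4,7], [3,5,8], [4,6,7], [4,6,8], [5,6,7]

so the chain groups are C_0 ≅ Z^9, C_1 ≅ Z^27, C_2 ≅ Z^18.

∂_1: C_1 → C_0 sends each edge [p,q] (with p < q) to q − p.
As a 9×27 matrix over Z this has rank 8, with invariant factors (1,1,1,1,1,1,1,1).

∂_2: C_2 → C_1 maps a triangle to the signed sum of its edges. For instance
  ∂[1,5,7] = [5,7] − [1,7] + [1,5],
  ∂[0,6,8] = [6,8] − [0,8] + [0,6].
The 27×18 boundary matrix has rank 17 and Smith normal form diag(1,1,1,1,1,1,1,1,1,1,1,1,1,1,1,1,1).

Now H_k = ker ∂_k / im ∂_{k+1}, so:

  H_0: rank C_0 − rank ∂_1 = 9 − 8 = 1, and the invariant factors of ∂_1 are all 1, so H_0 = Z.
  H_1: rank ker ∂_1 − rank ∂_2 = (27 − 8) − 17 = 2, and the invariant factors of ∂_2 are all 1, so H_1 = Z^2.
  H_2: rank ker ∂_2 − rank ∂_3 = (18 − 17) − 0 = 1, and there is no ∂_3, so H_2 = Z.

As a check, the Euler characteristic is 9 − 27 + 18 = 0, which agrees with 1 − 2 + 1 = 0.
(K is a triangulation of the torus T^2.)

H_0 = Z,  H_1 = Z^2,  H_2 = Z.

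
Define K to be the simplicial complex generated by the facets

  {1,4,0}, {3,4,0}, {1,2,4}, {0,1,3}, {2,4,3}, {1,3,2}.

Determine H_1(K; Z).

H_1 = 0.

We work with the vertex ordering 0 < 1 < 2 < 3 < 4. The simplices of K, each written with vertices in increasing order, are:

  0-simplices (5): [0], [1], [2], [3], [4]
  1-simplices (9): [0,1], [0,3], [0,4], [1,2], [1,3], [1,4], [2,3], [2,4], [3,4]
  2-simplices (6): [0,1,3], [0,1,4], [0,3,4], [1,2,3], [1,2,4], [2,3,4]

giving chain groups C_0 ≅ Z^5, C_1 ≅ Z^9, C_2 ≅ Z^6.

Boundary ∂_1: C_1 → C_0 is given by ∂[p,q] = [q] − [p].
As a 5×9 matrix over Z this has rank 4, with invariant factors (1,1,1,1).

∂_2: C_2 → C_1 maps a triangle to the signed sum of its edges. For instance
  ∂[2,3,4] = [3,4] − [2,4] + [2,3],
  ∂[0,1,4] = [1,4] − [0,4] + [0,1].
As a 9×6 matrix over Z this has rank 5, with invariant factors (1,1,1,1,1).

Reading off H_k = ker ∂_k / im ∂_{k+1}:

  H_1: rank ker ∂_1 − rank ∂_2 = (9 − 4) − 5 = 0, and the invariant factors of ∂_2 are all 1, so H_1 = 0.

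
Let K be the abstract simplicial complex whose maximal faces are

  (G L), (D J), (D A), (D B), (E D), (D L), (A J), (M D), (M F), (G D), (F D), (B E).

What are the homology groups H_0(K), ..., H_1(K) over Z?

H_0 = Z,  H_1 = Z^4.

We work with the vertex ordering A < B < D < E < F < G < J < L < M. The simplices of K, each written with vertices in increasing order, are:

  0-simplices (9): A, B, D, E, F, G, J, L, M
  1-simplices (12): AD, AJ, BD, BE, DE, DF, DG, DJ, DL, DM, FM, GL

so the chain groups are C_0 ≅ Z^9, C_1 ≅ Z^12.

The boundary map ∂_1: C_1 → C_0 maps an edge to its endpoints' difference, ∂[p,q] = q − p.
As a 9×12 matrix over Z this has rank 8, with invariant factors (1,1,1,1,1,1,1,1).

Computing H_k = (kernel of ∂_k) / (image of ∂_{k+1}):

  H_0: rank C_0 − rank ∂_1 = 9 − 8 = 1, and the invariant factors of ∂_1 are all 1, so H_0 ≅ Z.
  H_1: rank ker ∂_1 − rank ∂_2 = (12 − 8) − 0 = 4, and there is no ∂_2, so H_1 ≅ Z^4.

As a check, the Euler characteristic is 9 − 12 = -3, which agrees with 1 − 4 = -3.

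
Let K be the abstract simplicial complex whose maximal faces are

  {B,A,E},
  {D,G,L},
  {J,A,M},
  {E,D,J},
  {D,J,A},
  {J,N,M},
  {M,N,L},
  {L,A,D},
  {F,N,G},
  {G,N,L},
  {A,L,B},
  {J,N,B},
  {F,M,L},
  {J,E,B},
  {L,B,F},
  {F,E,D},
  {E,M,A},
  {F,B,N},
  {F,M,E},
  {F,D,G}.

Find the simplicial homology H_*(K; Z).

H_0 = Z,  H_1 = Z ⊕ Z/2,  H_2 = 0.

Fix the vertex order A < B < D < E < F < G < J < L < M < N and write every simplex with vertices in increasing order. Then dim K = 2 and the simplices of K are:

  0-simplices (10): A, B, D, E, F, G, J, L, M, N
  1-simplices (30): AB, AD, AE, AJ, AL, AM, BE, BF, BJ, BL, BN, DE, DF, DG, DJ, DL, EF, EJ, EM, FG, FL, FM, FN, GL, GN, JM, JN, LM, LN, MN
  2-simplices (20): ABE, ABL, ADJ, ADL, AEM, AJM, BEJ, BFL, BFN, BJN, DEF, DEJ, DFG, DGL, EFM, FGN, FLM, GLN, JMN, LMN

giving chain groups C_0 ≅ Z^10, C_1 ≅ Z^30, C_2 ≅ Z^20.

The boundary map ∂_1: C_1 → C_0 maps an edge to its endpoints' difference, ∂[p,q] = q − p. For instance
  ∂AB = B − A.
As a 10×30 matrix over Z this has rank 9, with invariant factors (1,1,1,1,1,1,1,1,1).

∂_2: C_2 → C_1 sends each 2-simplex [p,q,r] to [q,r] − [p,r] + [p,q]. For instance
  ∂EFM = FM − EM + EF,
  ∂ABE = BE − AE + AB.
As a 30×20 matrix over Z this has rank 20, with invariant factors (1,1,1,1,1,1,1,1,1,1,1,1,1,1,1,1,1,1,1,2).

Now H_k = ker ∂_k / im ∂_{k+1}, so:

  H_0: rank C_0 − rank ∂_1 = 10 − 9 = 1, and the invariant factors of ∂_1 are all 1, so H_0 = Z.
  H_1: rank ker ∂_1 − rank ∂_2 = (30 − 9) − 20 = 1, and ∂_2 has invariant factor 2 > 1, so H_1 = Z ⊕ Z/2.
  H_2: rank ker ∂_2 − rank ∂_3 = (20 − 20) − 0 = 0, and there is no ∂_3, so H_2 = 0.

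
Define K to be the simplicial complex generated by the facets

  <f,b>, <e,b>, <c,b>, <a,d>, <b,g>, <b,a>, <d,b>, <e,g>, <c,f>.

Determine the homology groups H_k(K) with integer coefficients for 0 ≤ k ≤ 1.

H_0 = Z,  H_1 = Z^3.

We work with the vertex ordering a < b < c < d < e < f < g. The simplices of K, each written with vertices in increasing order, are:

  0-simplices (7): a, b, c, d, e, f, g
  1-simplices (9): ab, ad, bc, bd, be, bf, bg, cf, eg

Hence C_0 ≅ Z^7, C_1 ≅ Z^9.

∂_1: C_1 → C_0 maps an edge to its endpoints' difference, ∂[p,q] = q − p.
As a 7×9 matrix over Z this has rank 6, with invariant factors (1,1,1,1,1,1).

Computing H_k = (kernel of ∂_k) / (image of ∂_{k+1}):

  H_0: rank C_0 − rank ∂_1 = 7 − 6 = 1, and the invariant factors of ∂_1 are all 1, so H_0 ≅ Z.
  H_1: rank ker ∂_1 − rank ∂_2 = (9 − 6) − 0 = 3, and there is no ∂_2, so H_1 ≅ Z^3.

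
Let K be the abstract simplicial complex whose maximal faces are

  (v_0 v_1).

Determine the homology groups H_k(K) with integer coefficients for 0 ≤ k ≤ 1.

Order the vertices as v_0 < v_1. Listing each simplex with vertices in this order, K has dimension 1 with simplices:

  0-simplices (2): [v_0], [v_1]
  1-simplices (1): [v_0,v_1]

Hence C_0 ≅ Z^2, C_1 ≅ Z^1.

The boundary map ∂_1: C_1 → C_0 sends each edge [p,q] (with p < q) to q − p.
The 2×1 boundary matrix has rank 1 and Smith normal form diag(1).

Now H_k = ker ∂_k / im ∂_{k+1}, so:

  H_0: rank C_0 − rank ∂_1 = 2 − 1 = 1, and the invariant factors of ∂_1 are all 1, so H_0 = Z.
  H_1: rank ker ∂_1 − rank ∂_2 = (1 − 1) − 0 = 0, and there is no ∂_2, so H_1 = 0.

As a check, the Euler characteristic is 2 − 1 = 1, which agrees with 1 − 0 = 1.

H_0 = Z,  H_1 = 0.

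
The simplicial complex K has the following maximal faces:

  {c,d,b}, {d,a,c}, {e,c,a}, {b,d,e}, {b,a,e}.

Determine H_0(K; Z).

We work with the vertex ordering a < b < c < d < e. The simplices of K, each written with vertices in increasing order, are:

  0-simplices (5): a, b, c, d, e
  1-simplices (10): ab, ac, ad, ae, bc, bd, be, cd, ce, de
  2-simplices (5): abe, acd, ace, bcd, bde

giving chain groups C_0 ≅ Z^5, C_1 ≅ Z^10, C_2 ≅ Z^5.

∂_1: C_1 → C_0 is given by ∂[p,q] = [q] − [p].
The 5×10 boundary matrix has rank 4 and Smith normal form diag(1,1,1,1).

∂_2: C_2 → C_1 sends each 2-simplex [p,q,r] to [q,r] − [p,r] + [p,q]. For instance
  ∂bde = de − be + bd,
  ∂ace = ce − ae + ac.
As a 10×5 matrix over Z this has rank 5, with invariant factors (1,1,1,1,1).

Now H_k = ker ∂_k / im ∂_{k+1}, so:

  H_0: rank C_0 − rank ∂_1 = 5 − 4 = 1, and the invariant factors of ∂_1 are all 1, so H_0 ≅ Z.

(K is a triangulation of the Möbius band.)

H_0 ≅ Z.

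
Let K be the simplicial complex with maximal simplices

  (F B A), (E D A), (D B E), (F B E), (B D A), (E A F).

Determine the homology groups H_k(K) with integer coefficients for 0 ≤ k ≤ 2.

H_0 = Z,  H_1 = 0,  H_2 = Z.

Take the total order A < B < D < E < F on the vertex set. Then K (dimension 2) consists of the simplices:

  0-simplices (5): A, B, D, E, F
  1-simplices (9): AB, AD, AE, AF, BD, BE, BF, DE, EF
  2-simplices (6): ABD, ABF, ADE, AEF, BDE, BEF

so the chain groups are C_0 ≅ Z^5, C_1 ≅ Z^9, C_2 ≅ Z^6.

Boundary ∂_1: C_1 → C_0 sends each edge [p,q] (with p < q) to q − p.
The resulting 5×9 matrix has rank 4, and its Smith normal form has invariant factors (1,1,1,1).

Boundary ∂_2: C_2 → C_1 maps a triangle to the signed sum of its edges. For instance
  ∂AEF = EF − AF + AE,
  ∂ADE = DE − AE + AD.
The resulting 9×6 matrix has rank 5, and its Smith normal form has invariant factors (1,1,1,1,1).

Computing H_k = (kernel of ∂_k) / (image of ∂_{k+1}):

  H_0: rank C_0 − rank ∂_1 = 5 − 4 = 1, and the invariant factors of ∂_1 are all 1, so H_0 = Z.
  H_1: rank ker ∂_1 − rank ∂_2 = (9 − 4) − 5 = 0, and the invariant factors of ∂_2 are all 1, so H_1 = 0.
  H_2: rank ker ∂_2 − rank ∂_3 = (6 − 5) − 0 = 1, and there is no ∂_3, so H_2 = Z.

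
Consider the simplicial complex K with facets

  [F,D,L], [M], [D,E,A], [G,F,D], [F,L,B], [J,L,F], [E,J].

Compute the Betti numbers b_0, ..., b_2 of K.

Take the total order A < B < D < E < F < G < J < L < M on the vertex set. Then K (dimension 2) consists of the simplices:

  0-simplices (9): A, B, D, E, F, G, J, L, M
  1-simplices (13): AD, AE, BF, BL, DE, DF, DG, DL, EJ, FG, FJ, FL, JL
  2-simplices (5): ADE, BFL, DFG, DFL, FJL

giving chain groups C_0 ≅ Z^9, C_1 ≅ Z^13, C_2 ≅ Z^5.

Boundary ∂_1: C_1 → C_0 sends each edge [p,q] (with p < q) to q − p. For instance
  ∂FG = G − F.
The resulting 9×13 matrix has rank 7, and its Smith normal form has invariant factors (1,1,1,1,1,1,1).

Boundary ∂_2: C_2 → C_1 maps a triangle to the signed sum of its edges. For instance
  ∂FJL = JL − FL + FJ,
  ∂ADE = DE − AE + AD.
The 13×5 boundary matrix has rank 5 and Smith normal form diag(1,1,1,1,1).

Computing H_k = (kernel of ∂_k) / (image of ∂_{k+1}):

  H_0: rank C_0 − rank ∂_1 = 9 − 7 = 2, and the invariant factors of ∂_1 are all 1, so H_0 = Z^2.
  H_1: rank ker ∂_1 − rank ∂_2 = (13 − 7) − 5 = 1, and the invariant factors of ∂_2 are all 1, so H_1 = Z.
  H_2: rank ker ∂_2 − rank ∂_3 = (5 − 5) − 0 = 0, and there is no ∂_3, so H_2 = 0.

Hence the Betti numbers are b_0 = 2, b_1 = 1, b_2 = 0.

b_0 = 2, b_1 = 1, b_2 = 0.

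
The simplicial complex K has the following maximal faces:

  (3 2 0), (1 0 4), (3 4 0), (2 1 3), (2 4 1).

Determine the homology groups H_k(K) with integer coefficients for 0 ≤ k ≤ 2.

Order the vertices as 0 < 1 < 2 < 3 < 4. Listing each simplex with vertices in this order, K has dimension 2 with simplices:

  0-simplices (5): [0], [1], [2], [3], [4]
  1-simplices (10): [0,1], [0,2], [0,3], [0,4], [1,2], [1,3], [1,4], [2,3], [2,4], [3,4]
  2-simplices (5): [0,1,4], [0,2,3], [0,3,4], [1,2,3], [1,2,4]

so the chain groups are C_0 ≅ Z^5, C_1 ≅ Z^10, C_2 ≅ Z^5.

The boundary map ∂_1: C_1 → C_0 is given by ∂[p,q] = [q] − [p]. For instance
  ∂[3,4] = [4] − [3].
The resulting 5×10 matrix has rank 4, and its Smith normal form has invariant factors (1,1,1,1).

The boundary map ∂_2: C_2 → C_1 sends each 2-simplex [p,q,r] to [q,r] − [p,r] + [p,q]. For instance
  ∂[1,2,3] = [2,3] − [1,3] + [1,2],
  ∂[1,2,4] = [2,4] − [1,4] + [1,2].
This gives a 10×5 integer matrix of rank 5; reducing to Smith normal form yields diagonal entries (1,1,1,1,1).

Computing H_k = (kernel of ∂_k) / (image of ∂_{k+1}):

  H_0: rank C_0 − rank ∂_1 = 5 − 4 = 1, and the invariant factors of ∂_1 are all 1, so H_0 ≅ Z.
  H_1: rank ker ∂_1 − rank ∂_2 = (10 − 4) − 5 = 1, and the invariant factors of ∂_2 are all 1, so H_1 ≅ Z.
  H_2: rank ker ∂_2 − rank ∂_3 = (5 − 5) − 0 = 0, and there is no ∂_3, so H_2 ≅ 0.

As a check, the Euler characteristic is 5 − 10 + 5 = 0, which agrees with 1 − 1 + 0 = 0.

H_0 = Z,  H_1 = Z,  H_2 = 0.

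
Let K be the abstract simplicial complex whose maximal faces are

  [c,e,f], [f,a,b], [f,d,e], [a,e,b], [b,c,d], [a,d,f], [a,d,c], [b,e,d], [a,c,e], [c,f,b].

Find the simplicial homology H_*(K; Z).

Fix the vertex order a < b < c < d < e < f and write every simplex with vertices in increasing order. Then dim K = 2 and the simplices of K are:

  0-simplices (6): a, b, c, d, e, f
  1-simplices (15): ab, ac, ad, ae, af, bc, bd, be, bf, cd, ce, cf, de, df, ef
  2-simplices (10): abe, abf, acd, ace, adf, bcd, bcf, bde, cef, def

Hence C_0 ≅ Z^6, C_1 ≅ Z^15, C_2 ≅ Z^10.

∂_1: C_1 → C_0 maps an edge to its endpoints' difference, ∂[p,q] = q − p.
As a 6×15 matrix over Z this has rank 5, with invariant factors (1,1,1,1,1).

The boundary map ∂_2: C_2 → C_1 sends each 2-simplex [p,q,r] to [q,r] − [p,r] + [p,q]. For instance
  ∂abf = bf − af + ab,
  ∂bcf = cf − bf + bc.
This gives a 15×10 integer matrix of rank 10; reducing to Smith normal form yields diagonal entries (1,1,1,1,1,1,1,1,1,2).

Reading off H_k = ker ∂_k / im ∂_{k+1}:

  H_0: rank C_0 − rank ∂_1 = 6 − 5 = 1, and the invariant factors of ∂_1 are all 1, so H_0 = Z.
  H_1: rank ker ∂_1 − rank ∂_2 = (15 − 5) − 10 = 0, and ∂_2 has invariant factor 2 > 1, so H_1 = Z/2Z.
  H_2: rank ker ∂_2 − rank ∂_3 = (10 − 10) − 0 = 0, and there is no ∂_3, so H_2 = 0.

As a check, the Euler characteristic is 6 − 15 + 10 = 1, which agrees with 1 − 0 + 0 = 1.

H_0 = Z,  H_1 = Z/2Z,  H_2 = 0.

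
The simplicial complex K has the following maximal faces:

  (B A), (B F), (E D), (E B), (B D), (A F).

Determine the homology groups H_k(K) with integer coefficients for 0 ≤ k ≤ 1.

H_0 = Z,  H_1 = Z^2.

K has 5 vertices, 6 edges.
rank ∂_0 = 0, rank ∂_1 = 4 ⇒ b_0 = 5 − 0 − 4 = 1; all invariant factors of ∂_1 are 1 so no torsion. So H_0 = Z.
rank ∂_1 = 4, rank ∂_2 = 0 ⇒ b_1 = 6 − 4 − 0 = 2. So H_1 = Z^2.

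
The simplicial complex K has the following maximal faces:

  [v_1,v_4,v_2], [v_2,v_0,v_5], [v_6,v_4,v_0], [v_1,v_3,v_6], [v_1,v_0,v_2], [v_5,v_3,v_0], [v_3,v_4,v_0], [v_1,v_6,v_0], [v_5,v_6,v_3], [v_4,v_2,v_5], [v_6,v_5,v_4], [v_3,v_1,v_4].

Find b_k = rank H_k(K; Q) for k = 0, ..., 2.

b_0 = 1, b_1 = 0, b_2 = 0.

We work with the vertex ordering v_0 < v_1 < v_2 < v_3 < v_4 < v_5 < v_6. The simplices of K, each written with vertices in increasing order, are:

  0-simplices (7): [v_0], [v_1], [v_2], [v_3], [v_4], [v_5], [v_6]
  1-simplices (18): (18 of them)
  2-simplices (12): (12 of them)

giving chain groups C_0 ≅ Z^7, C_1 ≅ Z^18, C_2 ≅ Z^12.

∂_1: C_1 → C_0 maps an edge to its endpoints' difference, ∂[p,q] = q − p.
The 7×18 boundary matrix has rank 6 and Smith normal form diag(1,1,1,1,1,1).

Boundary ∂_2: C_2 → C_1 maps a triangle to the signed sum of its edges. For instance
  ∂[v_0,v_2,v_5] = [v_2,v_5] − [v_0,v_5] + [v_0,v_2],
  ∂[v_0,v_3,v_4] = [v_3,v_4] − [v_0,v_4] + [v_0,v_3].
This gives a 18×12 integer matrix of rank 12; reducing to Smith normal form yields diagonal entries (1,1,1,1,1,1,1,1,1,1,1,2).

Now H_k = ker ∂_k / im ∂_{k+1}, so:

  H_0: rank C_0 − rank ∂_1 = 7 − 6 = 1, and the invariant factors of ∂_1 are all 1, so H_0 = Z.
  H_1: rank ker ∂_1 − rank ∂_2 = (18 − 6) − 12 = 0, and ∂_2 has invariant factor 2 > 1, so H_1 = Z_2.
  H_2: rank ker ∂_2 − rank ∂_3 = (12 − 12) − 0 = 0, and there is no ∂_3, so H_2 = 0.

(K is a triangulation of the real projective plane RP^2.)

Hence the Betti numbers are b_0 = 1, b_1 = 0, b_2 = 0.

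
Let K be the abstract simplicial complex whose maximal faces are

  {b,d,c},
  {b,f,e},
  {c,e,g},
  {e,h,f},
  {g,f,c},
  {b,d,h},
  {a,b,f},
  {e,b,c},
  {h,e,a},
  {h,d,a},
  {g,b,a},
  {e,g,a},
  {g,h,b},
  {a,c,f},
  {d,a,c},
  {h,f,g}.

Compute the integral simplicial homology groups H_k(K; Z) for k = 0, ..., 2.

K has 8 vertices, 24 edges, 16 triangles.
rank ∂_0 = 0, rank ∂_1 = 7 ⇒ b_0 = 8 − 0 − 7 = 1; all invariant factors of ∂_1 are 1 so no torsion. So H_0 = Z.
rank ∂_1 = 7, rank ∂_2 = 15 ⇒ b_1 = 24 − 7 − 15 = 2; all invariant factors of ∂_2 are 1 so no torsion. So H_1 = Z^2.
rank ∂_2 = 15, rank ∂_3 = 0 ⇒ b_2 = 16 − 15 − 0 = 1. So H_2 = Z.

H_0 = Z,  H_1 = Z^2,  H_2 = Z.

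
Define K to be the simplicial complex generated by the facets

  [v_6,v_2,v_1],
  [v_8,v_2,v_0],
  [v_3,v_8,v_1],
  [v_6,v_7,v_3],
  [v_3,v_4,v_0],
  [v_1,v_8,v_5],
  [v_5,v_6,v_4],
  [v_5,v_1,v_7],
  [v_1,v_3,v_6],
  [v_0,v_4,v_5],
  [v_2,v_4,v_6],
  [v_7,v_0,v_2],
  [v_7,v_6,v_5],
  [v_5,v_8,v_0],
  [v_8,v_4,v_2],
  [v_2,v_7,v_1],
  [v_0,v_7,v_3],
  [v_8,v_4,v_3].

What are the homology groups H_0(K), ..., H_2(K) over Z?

H_0 ≅ Z,  H_1 ≅ Z × Z/2,  H_2 = 0.

Take the total order v_0 < v_1 < v_2 < v_3 < v_4 < v_5 < v_6 < v_7 < v_8 on the vertex set. Then K (dimension 2) consists of the simplices:

  0-simplices (9): [v_0], [v_1], [v_2], [v_3], [v_4], [v_5], [v_6], [v_7], [v_8]
  1-simplices (27): (27 of them)
  2-simplices (18): (18 of them)

Hence C_0 ≅ Z^9, C_1 ≅ Z^27, C_2 ≅ Z^18.

∂_1: C_1 → C_0 maps an edge to its endpoints' difference, ∂[p,q] = q − p.
This gives a 9×27 integer matrix of rank 8; reducing to Smith normal form yields diagonal entries (1,1,1,1,1,1,1,1).

Boundary ∂_2: C_2 → C_1 maps a triangle to the signed sum of its edges. For instance
  ∂[v_0,v_4,v_5] = [v_4,v_5] − [v_0,v_5] + [v_0,v_4],
  ∂[v_3,v_4,v_8] = [v_4,v_8] − [v_3,v_8] + [v_3,v_4].
The 27×18 boundary matrix has rank 18 and Smith normal form diag(1,1,1,1,1,1,1,1,1,1,1,1,1,1,1,1,1,2).

Computing H_k = (kernel of ∂_k) / (image of ∂_{k+1}):

  H_0: rank C_0 − rank ∂_1 = 9 − 8 = 1, and the invariant factors of ∂_1 are all 1, so H_0 ≅ Z.
  H_1: rank ker ∂_1 − rank ∂_2 = (27 − 8) − 18 = 1, and ∂_2 has invariant factor 2 > 1, so H_1 ≅ Z × Z/2.
  H_2: rank ker ∂_2 − rank ∂_3 = (18 − 18) − 0 = 0, and there is no ∂_3, so H_2 ≅ 0.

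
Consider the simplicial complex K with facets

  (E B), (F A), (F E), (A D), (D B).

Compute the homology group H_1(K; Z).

H_1 = Z.

Fix the vertex order A < B < D < E < F and write every simplex with vertices in increasing order. Then dim K = 1 and the simplices of K are:

  0-simplices (5): A, B, D, E, F
  1-simplices (5): AD, AF, BD, BE, EF

Hence C_0 ≅ Z^5, C_1 ≅ Z^5.

Boundary ∂_1: C_1 → C_0 maps an edge to its endpoints' difference, ∂[p,q] = q − p.
The 5×5 boundary matrix has rank 4 and Smith normal form diag(1,1,1,1).

Computing H_k = (kernel of ∂_k) / (image of ∂_{k+1}):

  H_1: rank ker ∂_1 − rank ∂_2 = (5 − 4) − 0 = 1, and there is no ∂_2, so H_1 ≅ Z.

(K is a triangulation of the circle S^1.)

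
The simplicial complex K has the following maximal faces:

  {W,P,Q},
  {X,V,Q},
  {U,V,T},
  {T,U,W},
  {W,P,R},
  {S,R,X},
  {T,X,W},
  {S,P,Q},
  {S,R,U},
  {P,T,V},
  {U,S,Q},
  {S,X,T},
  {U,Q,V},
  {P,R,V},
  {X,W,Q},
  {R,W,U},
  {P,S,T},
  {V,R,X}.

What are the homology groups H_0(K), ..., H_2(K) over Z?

H_0 ≅ Z,  H_1 ≅ Z^2,  H_2 ≅ Z.

K has 9 vertices, 27 edges, 18 triangles.
rank ∂_0 = 0, rank ∂_1 = 8 ⇒ b_0 = 9 − 0 − 8 = 1; all invariant factors of ∂_1 are 1 so no torsion. So H_0 ≅ Z.
rank ∂_1 = 8, rank ∂_2 = 17 ⇒ b_1 = 27 − 8 − 17 = 2; all invariant factors of ∂_2 are 1 so no torsion. So H_1 ≅ Z^2.
rank ∂_2 = 17, rank ∂_3 = 0 ⇒ b_2 = 18 − 17 − 0 = 1. So H_2 ≅ Z.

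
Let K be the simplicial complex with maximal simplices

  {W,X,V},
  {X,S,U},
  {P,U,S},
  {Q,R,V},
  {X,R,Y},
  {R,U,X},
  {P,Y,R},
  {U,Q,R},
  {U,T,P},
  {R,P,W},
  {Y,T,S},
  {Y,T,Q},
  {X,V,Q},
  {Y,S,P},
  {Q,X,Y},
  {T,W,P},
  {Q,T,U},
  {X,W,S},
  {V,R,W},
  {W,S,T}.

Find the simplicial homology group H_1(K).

Fix the vertex order P < Q < R < S < T < U < V < W < X < Y and write every simplex with vertices in increasing order. Then dim K = 2 and the simplices of K are:

  0-simplices (10): P, Q, R, S, T, U, V, W, X, Y
  1-simplices (30): PR, PS, PT, PU, PW, PY, QR, QT, QU, QV, QX, QY, RU, RV, RW, RX, RY, ST, SU, SW, SX, SY, TU, TW, TY, UX, VW, VX, WX, XY
  2-simplices (20): PRW, PRY, PSU, PSY, PTU, PTW, QRU, QRV, QTU, QTY, QVX, QXY, RUX, RVW, RXY, STW, STY, SUX, SWX, VWX

giving chain groups C_0 ≅ Z^10, C_1 ≅ Z^30, C_2 ≅ Z^20.

Boundary ∂_1: C_1 → C_0 maps an edge to its endpoints' difference, ∂[p,q] = q − p.
The 10×30 boundary matrix has rank 9 and Smith normal form diag(1,1,1,1,1,1,1,1,1).

∂_2: C_2 → C_1 acts by ∂[p,q,r] = [q,r] − [p,r] + [p,q]. For instance
  ∂PRY = RY − PY + PR,
  ∂QXY = XY − QY + QX.
As a 30×20 matrix over Z this has rank 20, with invariant factors (1,1,1,1,1,1,1,1,1,1,1,1,1,1,1,1,1,1,1,2).

Now H_k = ker ∂_k / im ∂_{k+1}, so:

  H_1: rank ker ∂_1 − rank ∂_2 = (30 − 9) − 20 = 1, and ∂_2 has invariant factor 2 > 1, so H_1 = Z ⊕ Z/2Z.

(K is a triangulation of the Klein bottle.)

H_1 = Z ⊕ Z/2Z.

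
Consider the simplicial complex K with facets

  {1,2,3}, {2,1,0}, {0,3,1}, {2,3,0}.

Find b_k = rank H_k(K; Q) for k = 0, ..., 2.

Order the vertices as 0 < 1 < 2 < 3. Listing each simplex with vertices in this order, K has dimension 2 with simplices:

  0-simplices (4): [0], [1], [2], [3]
  1-simplices (6): [0,1], [0,2], [0,3], [1,2], [1,3], [2,3]
  2-simplices (4): [0,1,2], [0,1,3], [0,2,3], [1,2,3]

Hence C_0 ≅ Z^4, C_1 ≅ Z^6, C_2 ≅ Z^4.

∂_1: C_1 → C_0 maps an edge to its endpoints' difference, ∂[p,q] = q − p. For instance
  ∂[0,3] = [3] − [0].
The 4×6 boundary matrix has rank 3 and Smith normal form diag(1,1,1).

Boundary ∂_2: C_2 → C_1 maps a triangle to the signed sum of its edges. For instance
  ∂[0,1,2] = [1,2] − [0,2] + [0,1],
  ∂[0,2,3] = [2,3] − [0,3] + [0,2].
As a 6×4 matrix over Z this has rank 3, with invariant factors (1,1,1).

Computing H_k = (kernel of ∂_k) / (image of ∂_{k+1}):

  H_0: rank C_0 − rank ∂_1 = 4 − 3 = 1, and the invariant factors of ∂_1 are all 1, so H_0 = Z.
  H_1: rank ker ∂_1 − rank ∂_2 = (6 − 3) − 3 = 0, and the invariant factors of ∂_2 are all 1, so H_1 = 0.
  H_2: rank ker ∂_2 − rank ∂_3 = (4 − 3) − 0 = 1, and there is no ∂_3, so H_2 = Z.

As a check, the Euler characteristic is 4 − 6 + 4 = 2, which agrees with 1 − 0 + 1 = 2.

Hence the Betti numbers are b_0 = 1, b_1 = 0, b_2 = 1.

b_0 = 1, b_1 = 0, b_2 = 1.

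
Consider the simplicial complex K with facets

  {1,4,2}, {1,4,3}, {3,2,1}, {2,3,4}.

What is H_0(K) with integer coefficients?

H_0 ≅ Z.

Take the total order 1 < 2 < 3 < 4 on the vertex set. Then K (dimension 2) consists of the simplices:

  0-simplices (4): [1], [2], [3], [4]
  1-simplices (6): [1,2], [1,3], [1,4], [2,3], [2,4], [3,4]
  2-simplices (4): [1,2,3], [1,2,4], [1,3,4], [2,3,4]

so the chain groups are C_0 ≅ Z^4, C_1 ≅ Z^6, C_2 ≅ Z^4.

Boundary ∂_1: C_1 → C_0 is given by ∂[p,q] = [q] − [p]. For instance
  ∂[1,4] = [4] − [1].
This gives a 4×6 integer matrix of rank 3; reducing to Smith normal form yields diagonal entries (1,1,1).

The boundary map ∂_2: C_2 → C_1 sends each 2-simplex [p,q,r] to [q,r] − [p,r] + [p,q]. For instance
  ∂[1,2,3] = [2,3] − [1,3] + [1,2],
  ∂[1,3,4] = [3,4] − [1,4] + [1,3].
As a 6×4 matrix over Z this has rank 3, with invariant factors (1,1,1).

Computing H_k = (kernel of ∂_k) / (image of ∂_{k+1}):

  H_0: rank C_0 − rank ∂_1 = 4 − 3 = 1, and the invariant factors of ∂_1 are all 1, so H_0 ≅ Z.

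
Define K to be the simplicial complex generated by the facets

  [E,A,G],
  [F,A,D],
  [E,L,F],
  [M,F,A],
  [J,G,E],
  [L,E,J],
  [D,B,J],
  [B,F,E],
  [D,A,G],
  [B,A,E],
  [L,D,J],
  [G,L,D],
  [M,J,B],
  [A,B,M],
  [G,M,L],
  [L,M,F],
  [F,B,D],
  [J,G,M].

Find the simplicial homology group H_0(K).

Order the vertices as A < B < D < E < F < G < J < L < M. Listing each simplex with vertices in this order, K has dimension 2 with simplices:

  0-simplices (9): A, B, D, E, F, G, J, L, M
  1-simplices (27): AB, AD, AE, AF, AG, AM, BD, BE, BF, BJ, BM, DF, DG, DJ, DL, EF, EG, EJ, EL, FL, FM, GJ, GL, GM, JL, JM, LM
  2-simplices (18): ABE, ABM, ADF, ADG, AEG, AFM, BDF, BDJ, BEF, BJM, DGL, DJL, EFL, EGJ, EJL, FLM, GJM, GLM

giving chain groups C_0 ≅ Z^9, C_1 ≅ Z^27, C_2 ≅ Z^18.

Boundary ∂_1: C_1 → C_0 maps an edge to its endpoints' difference, ∂[p,q] = q − p. For instance
  ∂EG = G − E.
This gives a 9×27 integer matrix of rank 8; reducing to Smith normal form yields diagonal entries (1,1,1,1,1,1,1,1).

∂_2: C_2 → C_1 maps a triangle to the signed sum of its edges. For instance
  ∂EGJ = GJ − EJ + EG,
  ∂BDJ = DJ − BJ + BD.
As a 27×18 matrix over Z this has rank 18, with invariant factors (1,1,1,1,1,1,1,1,1,1,1,1,1,1,1,1,1,2).

Computing H_k = (kernel of ∂_k) / (image of ∂_{k+1}):

  H_0: rank C_0 − rank ∂_1 = 9 − 8 = 1, and the invariant factors of ∂_1 are all 1, so H_0 ≅ Z.

(K is a triangulation of the Klein bottle.)

H_0 ≅ Z.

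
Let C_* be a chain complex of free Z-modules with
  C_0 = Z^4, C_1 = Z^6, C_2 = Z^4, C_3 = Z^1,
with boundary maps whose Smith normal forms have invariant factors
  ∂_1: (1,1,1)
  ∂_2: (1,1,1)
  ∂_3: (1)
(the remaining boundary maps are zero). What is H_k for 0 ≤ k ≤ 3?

H_0 = Z,  H_1 = 0,  H_2 = 0,  H_3 = 0.

H_0: b_0 = 4 − 0 − 3 = 1; torsion from ∂_1 factors > 1: none. So H_0 = Z.
H_1: b_1 = 6 − 3 − 3 = 0; torsion from ∂_2 factors > 1: none. So H_1 = 0.
H_2: b_2 = 4 − 3 − 1 = 0; torsion from ∂_3 factors > 1: none. So H_2 = 0.
H_3: b_3 = 1 − 1 − 0 = 0; torsion from ∂_4 factors > 1: none. So H_3 = 0.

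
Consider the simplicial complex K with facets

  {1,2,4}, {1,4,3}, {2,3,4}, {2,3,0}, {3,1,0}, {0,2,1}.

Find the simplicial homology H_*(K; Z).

K has 5 vertices, 9 edges, 6 triangles.
rank ∂_0 = 0, rank ∂_1 = 4 ⇒ b_0 = 5 − 0 − 4 = 1; all invariant factors of ∂_1 are 1 so no torsion. So H_0 = Z.
rank ∂_1 = 4, rank ∂_2 = 5 ⇒ b_1 = 9 − 4 − 5 = 0; all invariant factors of ∂_2 are 1 so no torsion. So H_1 = 0.
rank ∂_2 = 5, rank ∂_3 = 0 ⇒ b_2 = 6 − 5 − 0 = 1. So H_2 = Z.

H_0 ≅ Z,  H_1 = 0,  H_2 ≅ Z.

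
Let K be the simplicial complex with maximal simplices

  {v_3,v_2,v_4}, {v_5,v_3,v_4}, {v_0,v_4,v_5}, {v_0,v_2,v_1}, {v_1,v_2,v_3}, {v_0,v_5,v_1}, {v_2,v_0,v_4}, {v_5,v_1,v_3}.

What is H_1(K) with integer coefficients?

H_1 ≅ 0.

We work with the vertex ordering v_0 < v_1 < v_2 < v_3 < v_4 < v_5. The simplices of K, each written with vertices in increasing order, are:

  0-simplices (6): [v_0], [v_1], [v_2], [v_3], [v_4], [v_5]
  1-simplices (12): [v_0,v_1], [v_0,v_2], [v_0,v_4], [v_0,v_5], [v_1,v_2], [v_1,v_3], [v_1,v_5], [v_2,v_3], [v_2,v_4], [v_3,v_4], [v_3,v_5], [v_4,v_5]
  2-simplices (8): [v_0,v_1,v_2], [v_0,v_1,v_5], [v_0,v_2,v_4], [v_0,v_4,v_5], [v_1,v_2,v_3], [v_1,v_3,v_5], [v_2,v_3,v_4], [v_3,v_4,v_5]

giving chain groups C_0 ≅ Z^6, C_1 ≅ Z^12, C_2 ≅ Z^8.

∂_1: C_1 → C_0 maps an edge to its endpoints' difference, ∂[p,q] = q − p.
As a 6×12 matrix over Z this has rank 5, with invariant factors (1,1,1,1,1).

The boundary map ∂_2: C_2 → C_1 sends each 2-simplex [p,q,r] to [q,r] − [p,r] + [p,q]. For instance
  ∂[v_0,v_1,v_2] = [v_1,v_2] − [v_0,v_2] + [v_0,v_1],
  ∂[v_2,v_3,v_4] = [v_3,v_4] − [v_2,v_4] + [v_2,v_3].
The 12×8 boundary matrix has rank 7 and Smith normal form diag(1,1,1,1,1,1,1).

Reading off H_k = ker ∂_k / im ∂_{k+1}:

  H_1: rank ker ∂_1 − rank ∂_2 = (12 − 5) − 7 = 0, and the invariant factors of ∂_2 are all 1, so H_1 = 0.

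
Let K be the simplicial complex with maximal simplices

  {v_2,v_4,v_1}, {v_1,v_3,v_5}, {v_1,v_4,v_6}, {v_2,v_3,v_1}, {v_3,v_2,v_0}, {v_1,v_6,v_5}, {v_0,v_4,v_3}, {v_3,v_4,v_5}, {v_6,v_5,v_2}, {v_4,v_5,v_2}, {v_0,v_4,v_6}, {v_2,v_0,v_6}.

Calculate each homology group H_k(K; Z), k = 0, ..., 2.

K has 7 vertices, 18 edges, 12 triangles.
rank ∂_0 = 0, rank ∂_1 = 6 ⇒ b_0 = 7 − 0 − 6 = 1; all invariant factors of ∂_1 are 1 so no torsion. So H_0 = Z.
rank ∂_1 = 6, rank ∂_2 = 12 ⇒ b_1 = 18 − 6 − 12 = 0; ∂_2 has invariant factor(s) [2] giving torsion. So H_1 = Z/2Z.
rank ∂_2 = 12, rank ∂_3 = 0 ⇒ b_2 = 12 − 12 − 0 = 0. So H_2 = 0.

H_0 ≅ Z,  H_1 ≅ Z/2Z,  H_2 = 0.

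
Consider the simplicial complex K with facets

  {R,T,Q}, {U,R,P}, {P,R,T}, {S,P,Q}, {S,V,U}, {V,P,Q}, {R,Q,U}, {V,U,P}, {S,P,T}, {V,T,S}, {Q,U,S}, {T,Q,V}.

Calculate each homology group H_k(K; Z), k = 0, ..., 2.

Fix the vertex order P < Q < R < S < T < U < V and write every simplex with vertices in increasing order. Then dim K = 2 and the simplices of K are:

  0-simplices (7): P, Q, R, S, T, U, V
  1-simplices (18): PQ, PR, PS, PT, PU, PV, QR, QS, QT, QU, QV, RT, RU, ST, SU, SV, TV, UV
  2-simplices (12): PQS, PQV, PRT, PRU, PST, PUV, QRT, QRU, QSU, QTV, STV, SUV

Hence C_0 ≅ Z^7, C_1 ≅ Z^18, C_2 ≅ Z^12.

The boundary map ∂_1: C_1 → C_0 maps an edge to its endpoints' difference, ∂[p,q] = q − p.
The 7×18 boundary matrix has rank 6 and Smith normal form diag(1,1,1,1,1,1).

∂_2: C_2 → C_1 acts by ∂[p,q,r] = [q,r] − [p,r] + [p,q]. For instance
  ∂QSU = SU − QU + QS,
  ∂PST = ST − PT + PS.
The 18×12 boundary matrix has rank 12 and Smith normal form diag(1,1,1,1,1,1,1,1,1,1,1,2).

Computing H_k = (kernel of ∂_k) / (image of ∂_{k+1}):

  H_0: rank C_0 − rank ∂_1 = 7 − 6 = 1, and the invariant factors of ∂_1 are all 1, so H_0 ≅ Z.
  H_1: rank ker ∂_1 − rank ∂_2 = (18 − 6) − 12 = 0, and ∂_2 has invariant factor 2 > 1, so H_1 ≅ Z/2Z.
  H_2: rank ker ∂_2 − rank ∂_3 = (12 − 12) − 0 = 0, and there is no ∂_3, so H_2 ≅ 0.

(K is a triangulation of the real projective plane RP^2.)

H_0 = Z,  H_1 = Z/2Z,  H_2 = 0.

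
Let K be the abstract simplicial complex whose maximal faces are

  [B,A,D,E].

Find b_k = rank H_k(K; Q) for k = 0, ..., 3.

b_0 = 1, b_1 = 0, b_2 = 0, b_3 = 0.

Fix the vertex order A < B < D < E and write every simplex with vertices in increasing order. Then dim K = 3 and the simplices of K are:

  0-simplices (4): A, B, D, E
  1-simplices (6): AB, AD, AE, BD, BE, DE
  2-simplices (4): ABD, ABE, ADE, BDE
  3-simplices (1): ABDE

so the chain groups are C_0 ≅ Z^4, C_1 ≅ Z^6, C_2 ≅ Z^4, C_3 ≅ Z^1.

Boundary ∂_1: C_1 → C_0 maps an edge to its endpoints' difference, ∂[p,q] = q − p.
This gives a 4×6 integer matrix of rank 3; reducing to Smith normal form yields diagonal entries (1,1,1).

The boundary map ∂_2: C_2 → C_1 maps a triangle to the signed sum of its edges. For instance
  ∂BDE = DE − BE + BD,
  ∂ABD = BD − AD + AB.
As a 6×4 matrix over Z this has rank 3, with invariant factors (1,1,1).

Boundary ∂_3: C_3 → C_2 sends each 3-simplex σ to the alternating sum Σ_i (−1)^i (σ with its i-th vertex removed). For instance
  ∂ABDE = BDE − ADE + ABE − ABD.
The resulting 4×1 matrix has rank 1, and its Smith normal form has invariant factors (1).

Computing H_k = (kernel of ∂_k) / (image of ∂_{k+1}):

  H_0: rank C_0 − rank ∂_1 = 4 − 3 = 1, and the invariant factors of ∂_1 are all 1, so H_0 = Z.
  H_1: rank ker ∂_1 − rank ∂_2 = (6 − 3) − 3 = 0, and the invariant factors of ∂_2 are all 1, so H_1 = 0.
  H_2: rank ker ∂_2 − rank ∂_3 = (4 − 3) − 1 = 0, and the invariant factors of ∂_3 are all 1, so H_2 = 0.
  H_3: rank ker ∂_3 − rank ∂_4 = (1 − 1) − 0 = 0, and there is no ∂_4, so H_3 = 0.

As a check, the Euler characteristic is 4 − 6 + 4 − 1 = 1, which agrees with 1 − 0 + 0 − 0 = 1.
(K is a triangulation of the 3-simplex.)

Hence the Betti numbers are b_0 = 1, b_1 = 0, b_2 = 0, b_3 = 0.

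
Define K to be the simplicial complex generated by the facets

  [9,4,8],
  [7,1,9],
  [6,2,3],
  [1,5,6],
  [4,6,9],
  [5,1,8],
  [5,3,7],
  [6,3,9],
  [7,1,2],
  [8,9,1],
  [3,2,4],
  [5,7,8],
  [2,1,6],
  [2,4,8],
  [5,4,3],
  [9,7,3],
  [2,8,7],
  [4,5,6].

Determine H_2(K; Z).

H_2 = 0.

K has 9 vertices, 27 edges, 18 triangles.
rank ∂_2 = 18, rank ∂_3 = 0 ⇒ b_2 = 18 − 18 − 0 = 0. So H_2 = 0.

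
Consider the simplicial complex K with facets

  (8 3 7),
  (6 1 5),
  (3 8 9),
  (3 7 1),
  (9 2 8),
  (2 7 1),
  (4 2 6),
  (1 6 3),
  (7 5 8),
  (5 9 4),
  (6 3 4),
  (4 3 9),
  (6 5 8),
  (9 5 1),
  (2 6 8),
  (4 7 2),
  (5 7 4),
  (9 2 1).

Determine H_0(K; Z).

H_0 ≅ Z.

We work with the vertex ordering 1 < 2 < 3 < 4 < 5 < 6 < 7 < 8 < 9. The simplices of K, each written with vertices in increasing order, are:

  0-simplices (9): [1], [2], [3], [4], [5], [6], [7], [8], [9]
  1-simplices (27): (27 of them)
  2-simplices (18): [1,2,7], [1,2,9], [1,3,6], [1,3,7], [1,5,6], [1,5,9], [2,4,6], [2,4,7], [2,6,8], [2,8,9], [3,4,6], [3,4,9], [3,7,8], [3,8,9], [4,5,7], [4,5,9], [5,6,8], [5,7,8]

so the chain groups are C_0 ≅ Z^9, C_1 ≅ Z^27, C_2 ≅ Z^18.

The boundary map ∂_1: C_1 → C_0 is given by ∂[p,q] = [q] − [p].
As a 9×27 matrix over Z this has rank 8, with invariant factors (1,1,1,1,1,1,1,1).

Boundary ∂_2: C_2 → C_1 sends each 2-simplex [p,q,r] to [q,r] − [p,r] + [p,q]. For instance
  ∂[4,5,9] = [5,9] − [4,9] + [4,5],
  ∂[1,3,7] = [3,7] − [1,7] + [1,3].
This gives a 27×18 integer matrix of rank 17; reducing to Smith normal form yields diagonal entries (1,1,1,1,1,1,1,1,1,1,1,1,1,1,1,1,1).

From H_k ≅ ker(∂_k) / im(∂_{k+1}) we obtain:

  H_0: rank C_0 − rank ∂_1 = 9 − 8 = 1, and the invariant factors of ∂_1 are all 1, so H_0 = Z.

(K is a triangulation of the torus T^2.)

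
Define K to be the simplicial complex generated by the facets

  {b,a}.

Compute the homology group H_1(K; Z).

H_1 ≅ 0.

K has 2 vertices, 1 edge.
rank ∂_1 = 1, rank ∂_2 = 0 ⇒ b_1 = 1 − 1 − 0 = 0. So H_1 ≅ 0.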